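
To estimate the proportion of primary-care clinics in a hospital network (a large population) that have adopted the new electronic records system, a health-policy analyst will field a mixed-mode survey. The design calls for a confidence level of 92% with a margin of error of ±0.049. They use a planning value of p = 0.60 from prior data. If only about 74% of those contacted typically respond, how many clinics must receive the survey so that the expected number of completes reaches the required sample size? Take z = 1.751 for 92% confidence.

Completed interviews needed: n₀ = 1.751² × 0.2400 / 0.049² ≈ 306.47 → 307.
At a 74% response rate, contacts needed = 307 / 0.74 ≈ 414.86 → 415.

415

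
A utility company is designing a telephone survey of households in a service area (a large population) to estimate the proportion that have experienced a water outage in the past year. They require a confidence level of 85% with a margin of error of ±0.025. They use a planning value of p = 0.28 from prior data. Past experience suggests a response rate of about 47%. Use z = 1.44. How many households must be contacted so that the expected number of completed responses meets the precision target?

Completed interviews needed: n₀ = 1.44² × 0.2016 / 0.025² ≈ 668.86 → 669.
At a 47% response rate, contacts needed = 669 / 0.47 ≈ 1423.40 → 1424.

1424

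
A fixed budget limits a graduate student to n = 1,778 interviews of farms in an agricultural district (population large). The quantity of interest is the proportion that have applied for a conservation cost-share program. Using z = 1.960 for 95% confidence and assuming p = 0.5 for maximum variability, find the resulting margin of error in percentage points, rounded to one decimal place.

SE(p̂) = √[p(1−p)/n] = √[0.2500/1778] = 0.01186.
E = z × SE = 1.960 × 0.01186 = 0.02324, or 2.3 percentage points.

2.3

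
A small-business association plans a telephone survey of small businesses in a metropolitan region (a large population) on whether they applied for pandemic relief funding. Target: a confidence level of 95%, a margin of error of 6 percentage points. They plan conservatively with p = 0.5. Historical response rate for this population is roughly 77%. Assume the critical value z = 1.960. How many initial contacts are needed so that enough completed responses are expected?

Completed interviews needed: n₀ = 1.960² × 0.2500 / 0.060² ≈ 266.78 → 267.
At a 77% response rate, contacts needed = 267 / 0.77 ≈ 346.75 → 347.

347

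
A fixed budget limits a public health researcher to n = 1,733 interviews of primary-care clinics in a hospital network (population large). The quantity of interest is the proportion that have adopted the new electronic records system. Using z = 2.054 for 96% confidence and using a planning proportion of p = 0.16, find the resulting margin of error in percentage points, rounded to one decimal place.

1.8

SE(p̂) = √[p(1−p)/n] = √[0.1344/1733] = 0.00881.
E = z × SE = 2.054 × 0.00881 = 0.01809, or 1.8 percentage points.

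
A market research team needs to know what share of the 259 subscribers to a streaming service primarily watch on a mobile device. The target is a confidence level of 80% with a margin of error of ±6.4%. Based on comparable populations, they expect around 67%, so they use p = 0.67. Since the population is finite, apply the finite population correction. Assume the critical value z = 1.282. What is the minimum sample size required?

67

Unadjusted: n₀ = 1.282² × 0.67 × 0.33 / 0.064² ≈ 88.72, so n₀ = 89.
Finite population correction with N = 259: n = n₀ / (1 + (n₀−1)/N) = 89 / (1 + 88/259) = 89 / 1.3398 ≈ 66.43.
Rounding up, n = 67.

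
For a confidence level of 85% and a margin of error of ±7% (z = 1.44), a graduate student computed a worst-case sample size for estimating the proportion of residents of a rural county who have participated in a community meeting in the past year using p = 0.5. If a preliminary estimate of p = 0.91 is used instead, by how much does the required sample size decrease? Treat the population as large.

71

Conservative (p = 0.5): n = 1.44² × 0.25 / 0.070² ≈ 105.80 → 106.
Using p = 0.91: p(1−p) = 0.0819, so n = 1.44² × 0.0819 / 0.070² ≈ 34.66 → 35.
Reduction: 106 − 35 = 71.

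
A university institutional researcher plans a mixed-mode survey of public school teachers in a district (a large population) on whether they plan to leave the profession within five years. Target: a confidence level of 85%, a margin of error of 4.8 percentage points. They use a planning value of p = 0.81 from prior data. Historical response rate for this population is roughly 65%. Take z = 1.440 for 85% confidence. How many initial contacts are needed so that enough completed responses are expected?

214

Completed interviews needed: n₀ = 1.440² × 0.1539 / 0.048² ≈ 138.51 → 139.
At a 65% response rate, contacts needed = 139 / 0.65 ≈ 213.85 → 214.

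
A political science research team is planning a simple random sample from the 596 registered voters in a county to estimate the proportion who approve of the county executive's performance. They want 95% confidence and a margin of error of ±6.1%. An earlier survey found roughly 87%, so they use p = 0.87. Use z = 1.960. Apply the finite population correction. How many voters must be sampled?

98

Unadjusted: n₀ = 1.960² × 0.87 × 0.13 / 0.061² ≈ 116.77, so n₀ = 117.
Finite population correction with N = 596: n = n₀ / (1 + (n₀−1)/N) = 117 / (1 + 116/596) = 117 / 1.1946 ≈ 97.94.
Rounding up, n = 98.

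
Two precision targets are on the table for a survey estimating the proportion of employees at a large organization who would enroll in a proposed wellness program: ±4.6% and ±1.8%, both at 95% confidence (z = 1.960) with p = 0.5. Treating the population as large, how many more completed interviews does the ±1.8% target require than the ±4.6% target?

At ±4.6%: n = 1.960² × 0.2500 / 0.046² ≈ 453.88 → 454.
At ±1.8%: n = 1.960² × 0.2500 / 0.018² ≈ 2964.20 → 2965.
Additional respondents: 2965 − 454 = 2511.

2511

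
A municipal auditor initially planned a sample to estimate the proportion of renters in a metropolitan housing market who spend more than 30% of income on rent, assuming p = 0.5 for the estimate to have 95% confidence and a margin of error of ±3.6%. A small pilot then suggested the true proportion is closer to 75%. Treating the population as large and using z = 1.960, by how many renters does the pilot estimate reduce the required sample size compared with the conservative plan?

Conservative (p = 0.5): n = 1.960² × 0.25 / 0.036² ≈ 741.05 → 742.
Using p = 0.75: p(1−p) = 0.1875, so n = 1.960² × 0.1875 / 0.036² ≈ 555.79 → 556.
Reduction: 742 − 556 = 186.

186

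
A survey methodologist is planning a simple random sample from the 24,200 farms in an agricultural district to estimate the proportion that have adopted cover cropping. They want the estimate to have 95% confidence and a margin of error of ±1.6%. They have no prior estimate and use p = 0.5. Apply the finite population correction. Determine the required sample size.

For 95% confidence, z = 1.960.
Unadjusted: n₀ = 1.960² × 0.50 × 0.50 / 0.016² ≈ 3751.56, so n₀ = 3752.
Finite population correction with N = 24,200: n = n₀ / (1 + (n₀−1)/N) = 3752 / (1 + 3751/24200) = 3752 / 1.1550 ≈ 3248.48.
Rounding up, n = 3249.

3249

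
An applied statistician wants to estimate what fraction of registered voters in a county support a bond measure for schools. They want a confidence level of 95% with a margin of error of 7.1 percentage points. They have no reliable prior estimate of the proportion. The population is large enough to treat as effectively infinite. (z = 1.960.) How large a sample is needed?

With no prior estimate, use p = 0.5, giving p(1−p) = 0.25.
n = z²·p(1−p)/E² = 1.960² × 0.2500 / 0.071² = 3.8416 × 0.2500 / 0.005041 ≈ 190.52.
Rounding up gives n = 191.

191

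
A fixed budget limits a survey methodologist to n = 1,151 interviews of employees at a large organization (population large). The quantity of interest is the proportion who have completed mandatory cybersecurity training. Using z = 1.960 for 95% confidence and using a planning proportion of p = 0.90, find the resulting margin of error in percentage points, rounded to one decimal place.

1.7

SE(p̂) = √[p(1−p)/n] = √[0.0900/1151] = 0.00884.
E = z × SE = 1.960 × 0.00884 = 0.01733, or 1.7 percentage points.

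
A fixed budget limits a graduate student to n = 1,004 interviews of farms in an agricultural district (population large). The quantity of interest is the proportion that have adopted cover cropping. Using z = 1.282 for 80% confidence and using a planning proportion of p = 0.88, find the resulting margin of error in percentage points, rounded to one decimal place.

1.3

SE(p̂) = √[p(1−p)/n] = √[0.1056/1004] = 0.01026.
E = z × SE = 1.282 × 0.01026 = 0.01315, or 1.3 percentage points.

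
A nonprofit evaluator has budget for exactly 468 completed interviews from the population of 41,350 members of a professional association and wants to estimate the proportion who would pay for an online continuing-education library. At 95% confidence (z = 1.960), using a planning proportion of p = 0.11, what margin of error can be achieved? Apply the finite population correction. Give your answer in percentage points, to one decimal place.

Finite-population factor: (N−n)/(N−1) = (41350−468)/(41350−1) = 0.9887.
SE(p̂) = √[p(1−p)/n · (N−n)/(N−1)] = √[0.0979/468 × 0.9887] = 0.01438.
E = z × SE = 1.960 × 0.01438 = 0.02819 ≈ 2.8 percentage points.

2.8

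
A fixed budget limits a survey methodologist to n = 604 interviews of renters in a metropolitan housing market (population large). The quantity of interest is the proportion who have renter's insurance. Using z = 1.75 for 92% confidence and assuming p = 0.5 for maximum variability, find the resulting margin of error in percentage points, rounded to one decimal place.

SE(p̂) = √[p(1−p)/n] = √[0.2500/604] = 0.02034.
E = z × SE = 1.75 × 0.02034 = 0.03560, or 3.6 percentage points.

3.6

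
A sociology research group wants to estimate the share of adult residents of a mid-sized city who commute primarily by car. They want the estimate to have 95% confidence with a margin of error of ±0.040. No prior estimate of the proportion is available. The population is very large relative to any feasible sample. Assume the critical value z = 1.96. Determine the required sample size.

601

With no prior estimate, use p = 0.5, giving p(1−p) = 0.25.
n = z²·p(1−p)/E² = 1.96² × 0.2500 / 0.040² = 3.8416 × 0.2500 / 0.001600 ≈ 600.25.
Rounding up gives n = 601.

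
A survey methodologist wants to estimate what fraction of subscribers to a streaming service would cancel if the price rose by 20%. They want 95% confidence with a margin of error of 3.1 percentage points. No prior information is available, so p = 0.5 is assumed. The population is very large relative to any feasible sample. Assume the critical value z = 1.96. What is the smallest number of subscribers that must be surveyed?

1000

With p = 0.5, p(1−p) = 0.25.
n = z²·p(1−p)/E² = 1.96² × 0.2500 / 0.031² = 3.8416 × 0.2500 / 0.000961 ≈ 999.38.
Rounding up gives n = 1000.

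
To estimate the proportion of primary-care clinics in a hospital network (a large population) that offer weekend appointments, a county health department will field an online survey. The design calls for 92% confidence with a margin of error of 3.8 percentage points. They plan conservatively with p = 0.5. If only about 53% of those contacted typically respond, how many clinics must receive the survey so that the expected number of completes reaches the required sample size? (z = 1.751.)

1002

Completed interviews needed: n₀ = 1.751² × 0.2500 / 0.038² ≈ 530.82 → 531.
At a 53% response rate, contacts needed = 531 / 0.53 ≈ 1001.89 → 1002.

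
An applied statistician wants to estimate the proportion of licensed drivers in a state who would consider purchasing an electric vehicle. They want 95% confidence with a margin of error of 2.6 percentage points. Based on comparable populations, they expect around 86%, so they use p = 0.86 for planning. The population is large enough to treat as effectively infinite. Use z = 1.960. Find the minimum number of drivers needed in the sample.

685

With p = 0.86, p(1−p) = 0.1204.
n = z²·p(1−p)/E² = 1.960² × 0.1204 / 0.026² = 3.8416 × 0.1204 / 0.000676 ≈ 684.21.
Rounding up gives n = 685.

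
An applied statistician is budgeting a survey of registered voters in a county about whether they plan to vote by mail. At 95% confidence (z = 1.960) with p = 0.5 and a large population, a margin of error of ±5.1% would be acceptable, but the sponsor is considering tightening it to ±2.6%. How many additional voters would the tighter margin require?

1051

At ±5.1%: n = 1.960² × 0.2500 / 0.051² ≈ 369.24 → 370.
At ±2.6%: n = 1.960² × 0.2500 / 0.026² ≈ 1420.71 → 1421.
Additional respondents: 1421 − 370 = 1051.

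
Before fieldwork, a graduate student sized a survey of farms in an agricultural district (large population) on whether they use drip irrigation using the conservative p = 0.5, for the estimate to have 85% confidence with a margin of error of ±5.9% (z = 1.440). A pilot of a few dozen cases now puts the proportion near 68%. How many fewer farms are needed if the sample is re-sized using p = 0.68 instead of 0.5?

19

Conservative (p = 0.5): n = 1.440² × 0.25 / 0.059² ≈ 148.92 → 149.
Using p = 0.68: p(1−p) = 0.2176, so n = 1.440² × 0.2176 / 0.059² ≈ 129.62 → 130.
Reduction: 149 − 130 = 19.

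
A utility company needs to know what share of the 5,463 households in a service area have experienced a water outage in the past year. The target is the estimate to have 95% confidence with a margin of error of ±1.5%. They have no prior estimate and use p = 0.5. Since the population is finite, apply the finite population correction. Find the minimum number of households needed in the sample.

For 95% confidence, z = 1.960.
Unadjusted: n₀ = 1.960² × 0.50 × 0.50 / 0.015² ≈ 4268.44, so n₀ = 4269.
Finite population correction with N = 5,463: n = n₀ / (1 + (n₀−1)/N) = 4269 / (1 + 4268/5463) = 4269 / 1.7813 ≈ 2396.62.
Rounding up, n = 2397.

2397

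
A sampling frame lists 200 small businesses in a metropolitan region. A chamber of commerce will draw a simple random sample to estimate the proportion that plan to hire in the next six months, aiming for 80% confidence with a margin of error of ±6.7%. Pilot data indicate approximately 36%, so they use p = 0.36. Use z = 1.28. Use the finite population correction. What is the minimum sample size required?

Unadjusted: n₀ = 1.28² × 0.36 × 0.64 / 0.067² ≈ 84.09, so n₀ = 85.
Finite population correction with N = 200: n = n₀ / (1 + (n₀−1)/N) = 85 / (1 + 84/200) = 85 / 1.4200 ≈ 59.86.
Rounding up, n = 60.

60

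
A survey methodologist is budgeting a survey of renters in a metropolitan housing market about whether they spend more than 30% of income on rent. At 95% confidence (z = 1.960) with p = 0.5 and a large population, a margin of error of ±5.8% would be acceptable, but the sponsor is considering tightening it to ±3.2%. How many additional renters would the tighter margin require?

652

At ±5.8%: n = 1.960² × 0.2500 / 0.058² ≈ 285.49 → 286.
At ±3.2%: n = 1.960² × 0.2500 / 0.032² ≈ 937.89 → 938.
Additional respondents: 938 − 286 = 652.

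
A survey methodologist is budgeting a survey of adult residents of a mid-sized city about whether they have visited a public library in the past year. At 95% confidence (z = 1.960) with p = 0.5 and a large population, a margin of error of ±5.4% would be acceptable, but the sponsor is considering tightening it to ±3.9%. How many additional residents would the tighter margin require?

302

At ±5.4%: n = 1.960² × 0.2500 / 0.054² ≈ 329.36 → 330.
At ±3.9%: n = 1.960² × 0.2500 / 0.039² ≈ 631.43 → 632.
Additional respondents: 632 − 330 = 302.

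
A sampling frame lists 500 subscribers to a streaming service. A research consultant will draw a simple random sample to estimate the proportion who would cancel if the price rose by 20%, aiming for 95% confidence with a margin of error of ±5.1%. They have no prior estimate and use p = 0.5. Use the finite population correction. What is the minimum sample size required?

213

For 95% confidence, z = 1.960.
Unadjusted: n₀ = 1.960² × 0.50 × 0.50 / 0.051² ≈ 369.24, so n₀ = 370.
Finite population correction with N = 500: n = n₀ / (1 + (n₀−1)/N) = 370 / (1 + 369/500) = 370 / 1.7380 ≈ 212.89.
Rounding up, n = 213.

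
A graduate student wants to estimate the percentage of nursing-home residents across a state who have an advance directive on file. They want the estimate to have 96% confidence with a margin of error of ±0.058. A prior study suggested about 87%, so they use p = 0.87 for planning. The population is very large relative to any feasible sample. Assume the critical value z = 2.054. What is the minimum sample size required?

With p = 0.87, p(1−p) = 0.1131.
n = z²·p(1−p)/E² = 2.054² × 0.1131 / 0.058² = 4.2189 × 0.1131 / 0.003364 ≈ 141.84.
Rounding up gives n = 142.

142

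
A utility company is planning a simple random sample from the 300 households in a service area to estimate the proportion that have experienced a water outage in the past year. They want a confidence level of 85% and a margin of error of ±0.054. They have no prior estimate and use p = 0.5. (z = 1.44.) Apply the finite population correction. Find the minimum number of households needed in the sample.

Unadjusted: n₀ = 1.44² × 0.50 × 0.50 / 0.054² ≈ 177.78, so n₀ = 178.
Finite population correction with N = 300: n = n₀ / (1 + (n₀−1)/N) = 178 / (1 + 177/300) = 178 / 1.5900 ≈ 111.95.
Rounding up, n = 112.

112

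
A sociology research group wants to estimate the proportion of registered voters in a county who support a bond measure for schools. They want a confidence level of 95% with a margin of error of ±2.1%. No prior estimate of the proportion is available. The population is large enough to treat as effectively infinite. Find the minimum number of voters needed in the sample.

For 95% confidence, z = 1.96.
With no prior estimate, use p = 0.5, giving p(1−p) = 0.25.
n = z²·p(1−p)/E² = 1.96² × 0.2500 / 0.021² = 3.8416 × 0.2500 / 0.000441 ≈ 2177.78.
Rounding up gives n = 2178.

2178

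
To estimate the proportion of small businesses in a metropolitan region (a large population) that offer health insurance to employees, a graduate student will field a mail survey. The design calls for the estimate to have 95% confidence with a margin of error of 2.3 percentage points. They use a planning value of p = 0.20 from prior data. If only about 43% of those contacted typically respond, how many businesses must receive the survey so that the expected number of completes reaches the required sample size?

2703

For 95% confidence, z = 1.960.
Completed interviews needed: n₀ = 1.960² × 0.1600 / 0.023² ≈ 1161.92 → 1162.
At a 43% response rate, contacts needed = 1162 / 0.43 ≈ 2702.33 → 2703.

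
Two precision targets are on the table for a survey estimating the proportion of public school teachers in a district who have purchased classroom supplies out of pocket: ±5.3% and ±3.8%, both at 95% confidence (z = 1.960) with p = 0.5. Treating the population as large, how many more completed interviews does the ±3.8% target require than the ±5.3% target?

At ±5.3%: n = 1.960² × 0.2500 / 0.053² ≈ 341.90 → 342.
At ±3.8%: n = 1.960² × 0.2500 / 0.038² ≈ 665.10 → 666.
Additional respondents: 666 − 342 = 324.

324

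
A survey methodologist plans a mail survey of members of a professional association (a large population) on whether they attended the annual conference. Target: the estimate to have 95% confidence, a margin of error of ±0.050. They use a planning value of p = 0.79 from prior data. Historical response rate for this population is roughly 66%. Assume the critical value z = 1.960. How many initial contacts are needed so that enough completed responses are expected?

387

Completed interviews needed: n₀ = 1.960² × 0.1659 / 0.050² ≈ 254.93 → 255.
At a 66% response rate, contacts needed = 255 / 0.66 ≈ 386.36 → 387.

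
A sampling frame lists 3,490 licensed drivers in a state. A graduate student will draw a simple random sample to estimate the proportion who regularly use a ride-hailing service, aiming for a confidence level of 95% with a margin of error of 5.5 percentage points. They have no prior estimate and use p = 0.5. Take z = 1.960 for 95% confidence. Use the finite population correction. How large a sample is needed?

292

Unadjusted: n₀ = 1.960² × 0.50 × 0.50 / 0.055² ≈ 317.49, so n₀ = 318.
Finite population correction with N = 3,490: n = n₀ / (1 + (n₀−1)/N) = 318 / (1 + 317/3490) = 318 / 1.0908 ≈ 291.52.
Rounding up, n = 292.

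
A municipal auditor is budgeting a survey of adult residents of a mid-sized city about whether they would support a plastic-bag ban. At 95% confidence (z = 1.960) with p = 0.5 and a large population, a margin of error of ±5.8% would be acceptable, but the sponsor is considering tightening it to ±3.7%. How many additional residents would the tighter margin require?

At ±5.8%: n = 1.960² × 0.2500 / 0.058² ≈ 285.49 → 286.
At ±3.7%: n = 1.960² × 0.2500 / 0.037² ≈ 701.53 → 702.
Additional respondents: 702 − 286 = 416.

416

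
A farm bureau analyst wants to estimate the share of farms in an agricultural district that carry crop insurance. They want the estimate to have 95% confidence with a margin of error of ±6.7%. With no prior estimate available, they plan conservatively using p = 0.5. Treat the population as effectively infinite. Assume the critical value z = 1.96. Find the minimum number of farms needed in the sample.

With p = 0.5, p(1−p) = 0.25.
n = z²·p(1−p)/E² = 1.96² × 0.2500 / 0.067² = 3.8416 × 0.2500 / 0.004489 ≈ 213.95.
Rounding up gives n = 214.

214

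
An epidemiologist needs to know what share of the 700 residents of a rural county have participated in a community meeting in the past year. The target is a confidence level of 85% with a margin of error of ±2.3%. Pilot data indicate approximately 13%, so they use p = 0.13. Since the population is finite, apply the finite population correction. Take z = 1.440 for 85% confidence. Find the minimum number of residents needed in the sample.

272

Unadjusted: n₀ = 1.440² × 0.13 × 0.87 / 0.023² ≈ 443.33, so n₀ = 444.
Finite population correction with N = 700: n = n₀ / (1 + (n₀−1)/N) = 444 / (1 + 443/700) = 444 / 1.6329 ≈ 271.92.
Rounding up, n = 272.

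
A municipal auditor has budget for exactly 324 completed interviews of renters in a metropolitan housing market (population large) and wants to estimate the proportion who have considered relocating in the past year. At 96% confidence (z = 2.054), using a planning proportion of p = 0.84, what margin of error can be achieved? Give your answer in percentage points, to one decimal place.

SE(p̂) = √[p(1−p)/n] = √[0.1344/324] = 0.02037.
E = z × SE = 2.054 × 0.02037 = 0.04183, or 4.2 percentage points.

4.2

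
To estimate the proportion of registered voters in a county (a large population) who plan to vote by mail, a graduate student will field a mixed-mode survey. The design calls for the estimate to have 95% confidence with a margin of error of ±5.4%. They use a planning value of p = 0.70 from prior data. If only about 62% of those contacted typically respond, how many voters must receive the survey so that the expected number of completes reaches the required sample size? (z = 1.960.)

447

Completed interviews needed: n₀ = 1.960² × 0.2100 / 0.054² ≈ 276.66 → 277.
At a 62% response rate, contacts needed = 277 / 0.62 ≈ 446.77 → 447.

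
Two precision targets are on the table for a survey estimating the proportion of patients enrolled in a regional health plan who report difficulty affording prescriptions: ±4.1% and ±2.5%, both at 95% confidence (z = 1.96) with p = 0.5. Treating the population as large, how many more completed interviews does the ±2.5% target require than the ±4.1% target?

965

At ±4.1%: n = 1.96² × 0.2500 / 0.041² ≈ 571.33 → 572.
At ±2.5%: n = 1.96² × 0.2500 / 0.025² ≈ 1536.64 → 1537.
Additional respondents: 1537 − 572 = 965.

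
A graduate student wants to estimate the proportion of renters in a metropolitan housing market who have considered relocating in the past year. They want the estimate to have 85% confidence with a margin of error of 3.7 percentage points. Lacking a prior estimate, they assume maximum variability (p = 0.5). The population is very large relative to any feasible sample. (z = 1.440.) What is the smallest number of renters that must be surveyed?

With p = 0.5, p(1−p) = 0.25.
n = z²·p(1−p)/E² = 1.440² × 0.2500 / 0.037² = 2.0736 × 0.2500 / 0.001369 ≈ 378.67.
Rounding up gives n = 379.

379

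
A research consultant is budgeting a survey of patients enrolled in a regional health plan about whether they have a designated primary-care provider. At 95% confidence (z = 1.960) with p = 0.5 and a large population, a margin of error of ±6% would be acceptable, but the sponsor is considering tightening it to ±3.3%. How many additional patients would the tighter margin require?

615

At ±6%: n = 1.960² × 0.2500 / 0.060² ≈ 266.78 → 267.
At ±3.3%: n = 1.960² × 0.2500 / 0.033² ≈ 881.91 → 882.
Additional respondents: 882 − 267 = 615.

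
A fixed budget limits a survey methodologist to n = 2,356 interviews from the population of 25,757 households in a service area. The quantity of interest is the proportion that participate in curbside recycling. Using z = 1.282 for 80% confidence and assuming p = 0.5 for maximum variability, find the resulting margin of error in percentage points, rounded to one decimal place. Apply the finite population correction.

1.3

Finite-population factor: (N−n)/(N−1) = (25757−2356)/(25757−1) = 0.9086.
SE(p̂) = √[p(1−p)/n · (N−n)/(N−1)] = √[0.2500/2356 × 0.9086] = 0.00982.
E = z × SE = 1.282 × 0.00982 = 0.01259 ≈ 1.3 percentage points.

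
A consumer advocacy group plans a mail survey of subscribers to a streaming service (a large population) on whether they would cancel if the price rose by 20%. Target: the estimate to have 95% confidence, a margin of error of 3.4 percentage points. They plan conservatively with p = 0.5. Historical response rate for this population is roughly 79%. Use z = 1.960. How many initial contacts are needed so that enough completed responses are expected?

Completed interviews needed: n₀ = 1.960² × 0.2500 / 0.034² ≈ 830.80 → 831.
At a 79% response rate, contacts needed = 831 / 0.79 ≈ 1051.90 → 1052.

1052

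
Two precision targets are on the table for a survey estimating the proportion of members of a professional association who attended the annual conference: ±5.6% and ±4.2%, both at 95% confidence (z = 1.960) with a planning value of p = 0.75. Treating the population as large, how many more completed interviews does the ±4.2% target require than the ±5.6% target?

At ±5.6%: n = 1.960² × 0.1875 / 0.056² ≈ 229.69 → 230.
At ±4.2%: n = 1.960² × 0.1875 / 0.042² ≈ 408.33 → 409.
Additional respondents: 409 − 230 = 179.

179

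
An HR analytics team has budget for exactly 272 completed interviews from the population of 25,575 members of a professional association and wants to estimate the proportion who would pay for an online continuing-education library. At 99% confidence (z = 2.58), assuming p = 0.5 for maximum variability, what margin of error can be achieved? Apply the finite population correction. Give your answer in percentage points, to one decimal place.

Finite-population factor: (N−n)/(N−1) = (25575−272)/(25575−1) = 0.9894.
SE(p̂) = √[p(1−p)/n · (N−n)/(N−1)] = √[0.2500/272 × 0.9894] = 0.03016.
E = z × SE = 2.58 × 0.03016 = 0.07780 ≈ 7.8 percentage points.

7.8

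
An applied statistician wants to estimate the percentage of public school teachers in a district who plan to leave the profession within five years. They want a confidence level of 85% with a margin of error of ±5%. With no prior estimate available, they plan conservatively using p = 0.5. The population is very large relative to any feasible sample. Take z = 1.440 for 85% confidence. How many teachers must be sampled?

208

With p = 0.5, p(1−p) = 0.25.
n = z²·p(1−p)/E² = 1.440² × 0.2500 / 0.050² = 2.0736 × 0.2500 / 0.002500 ≈ 207.36.
Rounding up gives n = 208.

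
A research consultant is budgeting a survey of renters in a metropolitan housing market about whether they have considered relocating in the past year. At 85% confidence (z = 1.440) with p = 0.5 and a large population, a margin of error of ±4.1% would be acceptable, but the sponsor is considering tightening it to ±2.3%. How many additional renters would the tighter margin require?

671

At ±4.1%: n = 1.440² × 0.2500 / 0.041² ≈ 308.39 → 309.
At ±2.3%: n = 1.440² × 0.2500 / 0.023² ≈ 979.96 → 980.
Additional respondents: 980 − 309 = 671.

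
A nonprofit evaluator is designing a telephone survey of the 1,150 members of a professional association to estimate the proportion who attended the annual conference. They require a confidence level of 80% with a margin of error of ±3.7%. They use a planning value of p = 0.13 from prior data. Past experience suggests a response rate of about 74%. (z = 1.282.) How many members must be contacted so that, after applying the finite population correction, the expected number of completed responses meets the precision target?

165

Completed interviews needed (unadjusted): n₀ = 1.282² × 0.1131 / 0.037² ≈ 135.78 → 136.
FPC for N = 1,150: n = 136 / (1 + 135/1150) = 136 / 1.1174 ≈ 121.71 → 122.
At a 74% response rate, contacts needed = 122 / 0.74 ≈ 164.86 → 165.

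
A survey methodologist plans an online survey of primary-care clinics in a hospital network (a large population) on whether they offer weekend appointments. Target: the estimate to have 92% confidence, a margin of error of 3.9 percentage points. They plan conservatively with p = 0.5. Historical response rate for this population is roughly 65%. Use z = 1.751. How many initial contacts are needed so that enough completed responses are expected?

Completed interviews needed: n₀ = 1.751² × 0.2500 / 0.039² ≈ 503.94 → 504.
At a 65% response rate, contacts needed = 504 / 0.65 ≈ 775.38 → 776.

776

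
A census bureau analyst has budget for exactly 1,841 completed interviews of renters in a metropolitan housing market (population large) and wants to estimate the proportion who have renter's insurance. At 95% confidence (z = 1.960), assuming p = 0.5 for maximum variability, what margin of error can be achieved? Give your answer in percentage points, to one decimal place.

SE(p̂) = √[p(1−p)/n] = √[0.2500/1841] = 0.01165.
E = z × SE = 1.960 × 0.01165 = 0.02284, or 2.3 percentage points.

2.3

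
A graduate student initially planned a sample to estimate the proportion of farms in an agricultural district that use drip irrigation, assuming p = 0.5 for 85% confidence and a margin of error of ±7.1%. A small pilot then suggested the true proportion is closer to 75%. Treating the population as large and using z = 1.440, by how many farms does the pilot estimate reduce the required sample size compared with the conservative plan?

Conservative (p = 0.5): n = 1.440² × 0.25 / 0.071² ≈ 102.84 → 103.
Using p = 0.75: p(1−p) = 0.1875, so n = 1.440² × 0.1875 / 0.071² ≈ 77.13 → 78.
Reduction: 103 − 78 = 25.

25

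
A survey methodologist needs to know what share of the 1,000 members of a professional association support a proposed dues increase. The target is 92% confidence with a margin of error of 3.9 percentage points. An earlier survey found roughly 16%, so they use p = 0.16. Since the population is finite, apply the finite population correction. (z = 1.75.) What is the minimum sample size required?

214

Unadjusted: n₀ = 1.75² × 0.16 × 0.84 / 0.039² ≈ 270.61, so n₀ = 271.
Finite population correction with N = 1,000: n = n₀ / (1 + (n₀−1)/N) = 271 / (1 + 270/1000) = 271 / 1.2700 ≈ 213.39.
Rounding up, n = 214.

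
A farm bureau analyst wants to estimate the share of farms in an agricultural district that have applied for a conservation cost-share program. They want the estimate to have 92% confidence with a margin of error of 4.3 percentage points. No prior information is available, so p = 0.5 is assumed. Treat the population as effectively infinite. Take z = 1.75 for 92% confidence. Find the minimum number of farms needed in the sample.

415

With p = 0.5, p(1−p) = 0.25.
n = z²·p(1−p)/E² = 1.75² × 0.2500 / 0.043² = 3.0625 × 0.2500 / 0.001849 ≈ 414.08.
Rounding up gives n = 415.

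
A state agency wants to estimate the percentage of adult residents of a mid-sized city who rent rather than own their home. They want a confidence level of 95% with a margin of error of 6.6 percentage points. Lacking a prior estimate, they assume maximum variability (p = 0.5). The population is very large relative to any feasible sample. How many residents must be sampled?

221

For 95% confidence, z = 1.96.
With p = 0.5, p(1−p) = 0.25.
n = z²·p(1−p)/E² = 1.96² × 0.2500 / 0.066² = 3.8416 × 0.2500 / 0.004356 ≈ 220.48.
Rounding up gives n = 221.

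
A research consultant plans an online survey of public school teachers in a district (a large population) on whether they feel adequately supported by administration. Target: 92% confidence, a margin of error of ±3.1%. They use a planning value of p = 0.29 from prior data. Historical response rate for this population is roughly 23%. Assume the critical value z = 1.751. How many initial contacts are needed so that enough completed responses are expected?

2857

Completed interviews needed: n₀ = 1.751² × 0.2059 / 0.031² ≈ 656.91 → 657.
At a 23% response rate, contacts needed = 657 / 0.23 ≈ 2856.52 → 2857.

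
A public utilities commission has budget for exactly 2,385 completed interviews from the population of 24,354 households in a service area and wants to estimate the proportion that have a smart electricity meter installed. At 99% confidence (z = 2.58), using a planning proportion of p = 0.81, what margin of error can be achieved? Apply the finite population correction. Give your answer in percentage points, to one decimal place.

2.0

Finite-population factor: (N−n)/(N−1) = (24354−2385)/(24354−1) = 0.9021.
SE(p̂) = √[p(1−p)/n · (N−n)/(N−1)] = √[0.1539/2385 × 0.9021] = 0.00763.
E = z × SE = 2.58 × 0.00763 = 0.01968 ≈ 2.0 percentage points.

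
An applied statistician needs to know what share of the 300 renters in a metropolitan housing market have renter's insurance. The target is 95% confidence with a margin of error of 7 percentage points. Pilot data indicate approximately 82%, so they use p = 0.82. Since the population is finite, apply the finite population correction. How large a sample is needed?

84

For 95% confidence, z = 1.960.
Unadjusted: n₀ = 1.960² × 0.82 × 0.18 / 0.070² ≈ 115.72, so n₀ = 116.
Finite population correction with N = 300: n = n₀ / (1 + (n₀−1)/N) = 116 / (1 + 115/300) = 116 / 1.3833 ≈ 83.86.
Rounding up, n = 84.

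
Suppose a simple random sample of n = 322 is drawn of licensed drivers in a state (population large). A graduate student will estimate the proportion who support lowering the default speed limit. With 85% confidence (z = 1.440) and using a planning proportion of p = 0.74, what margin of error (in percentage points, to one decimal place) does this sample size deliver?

SE(p̂) = √[p(1−p)/n] = √[0.1924/322] = 0.02444.
E = z × SE = 1.440 × 0.02444 = 0.03520, or 3.5 percentage points.

3.5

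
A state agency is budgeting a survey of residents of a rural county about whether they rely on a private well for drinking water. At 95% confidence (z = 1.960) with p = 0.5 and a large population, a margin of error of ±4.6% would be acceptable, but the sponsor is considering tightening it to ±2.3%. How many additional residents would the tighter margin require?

1362

At ±4.6%: n = 1.960² × 0.2500 / 0.046² ≈ 453.88 → 454.
At ±2.3%: n = 1.960² × 0.2500 / 0.023² ≈ 1815.50 → 1816.
Additional respondents: 1816 − 454 = 1362.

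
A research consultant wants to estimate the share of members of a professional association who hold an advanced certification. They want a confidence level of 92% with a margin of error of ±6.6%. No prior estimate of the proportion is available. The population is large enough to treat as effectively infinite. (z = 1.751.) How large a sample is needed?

With no prior estimate, use p = 0.5, giving p(1−p) = 0.25.
n = z²·p(1−p)/E² = 1.751² × 0.2500 / 0.066² = 3.0660 × 0.2500 / 0.004356 ≈ 175.96.
Rounding up gives n = 176.

176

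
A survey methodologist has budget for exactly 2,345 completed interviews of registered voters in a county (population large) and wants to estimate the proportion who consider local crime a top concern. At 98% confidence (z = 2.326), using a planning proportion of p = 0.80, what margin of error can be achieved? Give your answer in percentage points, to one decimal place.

SE(p̂) = √[p(1−p)/n] = √[0.1600/2345] = 0.00826.
E = z × SE = 2.326 × 0.00826 = 0.01921, or 1.9 percentage points.

1.9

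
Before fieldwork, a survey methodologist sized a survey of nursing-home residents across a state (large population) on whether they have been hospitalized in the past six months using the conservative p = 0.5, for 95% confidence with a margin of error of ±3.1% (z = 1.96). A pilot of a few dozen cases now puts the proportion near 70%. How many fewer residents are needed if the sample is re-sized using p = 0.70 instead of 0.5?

Conservative (p = 0.5): n = 1.96² × 0.25 / 0.031² ≈ 999.38 → 1000.
Using p = 0.70: p(1−p) = 0.2100, so n = 1.96² × 0.2100 / 0.031² ≈ 839.48 → 840.
Reduction: 1000 − 840 = 160.

160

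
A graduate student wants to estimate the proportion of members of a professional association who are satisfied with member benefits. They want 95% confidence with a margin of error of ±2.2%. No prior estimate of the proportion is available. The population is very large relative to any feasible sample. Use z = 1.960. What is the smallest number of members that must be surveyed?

1985

With no prior estimate, use p = 0.5, giving p(1−p) = 0.25.
n = z²·p(1−p)/E² = 1.960² × 0.2500 / 0.022² = 3.8416 × 0.2500 / 0.000484 ≈ 1984.30.
Rounding up gives n = 1985.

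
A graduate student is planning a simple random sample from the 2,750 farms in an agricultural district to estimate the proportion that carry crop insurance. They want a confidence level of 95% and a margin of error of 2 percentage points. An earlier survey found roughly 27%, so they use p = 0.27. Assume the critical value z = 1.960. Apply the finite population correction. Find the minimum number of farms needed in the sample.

1122

Unadjusted: n₀ = 1.960² × 0.27 × 0.73 / 0.020² ≈ 1892.95, so n₀ = 1893.
Finite population correction with N = 2,750: n = n₀ / (1 + (n₀−1)/N) = 1893 / (1 + 1892/2750) = 1893 / 1.6880 ≈ 1121.45.
Rounding up, n = 1122.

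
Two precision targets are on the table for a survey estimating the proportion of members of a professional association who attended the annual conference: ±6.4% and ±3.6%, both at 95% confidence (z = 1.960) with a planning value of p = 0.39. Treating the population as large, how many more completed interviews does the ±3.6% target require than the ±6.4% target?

At ±6.4%: n = 1.960² × 0.2379 / 0.064² ≈ 223.12 → 224.
At ±3.6%: n = 1.960² × 0.2379 / 0.036² ≈ 705.18 → 706.
Additional respondents: 706 − 224 = 482.

482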